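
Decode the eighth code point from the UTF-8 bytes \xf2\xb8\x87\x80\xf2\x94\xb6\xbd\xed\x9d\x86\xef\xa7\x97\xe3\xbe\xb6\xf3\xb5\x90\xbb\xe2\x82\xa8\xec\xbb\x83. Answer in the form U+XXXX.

Offset 0: leading byte 0xF2 = 11110010 → 4-byte char #1 = F2 B8 87 80.
Offset 4: leading byte 0xF2 = 11110010 → 4-byte char #2 = F2 94 B6 BD.
Offset 8: leading byte 0xED = 11101101 → 3-byte char #3 = ED 9D 86.
Offset 11: leading byte 0xEF = 11101111 → 3-byte char #4 = EF A7 97.
Offset 14: leading byte 0xE3 = 11100011 → 3-byte char #5 = E3 BE B6.
Offset 17: leading byte 0xF3 = 11110011 → 4-byte char #6 = F3 B5 90 BB.
Offset 21: leading byte 0xE2 = 11100010 → 3-byte char #7 = E2 82 A8.
Offset 24: leading byte 0xEC = 11101100 → 3-byte char #8 = EC BB 83.
Leading byte 0xEC = 11101100 matches 1110xxxx → 3-byte sequence.
Byte 1: 0xEC = 11101100, payload 1100 (4 bits).
Byte 2: 0xBB = 10111011 (10xxxxxx ✓), payload 111011.
Byte 3: 0x83 = 10000011 (10xxxxxx ✓), payload 000011.
Concatenate: 1100111011000011 = 0xCEC3 (16 bits → U+CEC3).

U+CEC3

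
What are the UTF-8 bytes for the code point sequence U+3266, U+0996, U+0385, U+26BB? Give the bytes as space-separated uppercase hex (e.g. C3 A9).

U+3266: 3-byte form → E3 89 A6.
U+0996: 3-byte form → E0 A6 96.
U+0385: 2-byte form → CE 85.
U+26BB: 3-byte form → E2 9A BB.
Concatenated (11 bytes): E3 89 A6 E0 A6 96 CE 85 E2 9A BB.

E3 89 A6 E0 A6 96 CE 85 E2 9A BB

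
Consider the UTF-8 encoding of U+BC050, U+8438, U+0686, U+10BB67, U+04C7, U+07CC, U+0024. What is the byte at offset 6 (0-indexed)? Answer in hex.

U+BC050 → 4-byte form F2 BC 81 90 at offsets 0–3.
U+8438 → 3-byte form E8 90 B8 at offsets 4–6.
Offset 6 falls in char 2's range; it's byte 3 of E8 90 B8 = 0xB8.

0xB8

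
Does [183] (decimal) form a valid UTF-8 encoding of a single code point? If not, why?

invalid (continuation byte with no leading byte)

Byte 0xB7 = 10110111 has the form 10xxxxxx — a continuation byte — but there is no preceding leading byte.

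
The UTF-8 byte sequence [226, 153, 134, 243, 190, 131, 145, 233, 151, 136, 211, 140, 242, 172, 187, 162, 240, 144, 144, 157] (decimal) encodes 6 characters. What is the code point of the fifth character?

Offset 0: leading byte 0xE2 = 11100010 → 3-byte char #1 = E2 99 86.
Offset 3: leading byte 0xF3 = 11110011 → 4-byte char #2 = F3 BE 83 91.
Offset 7: leading byte 0xE9 = 11101001 → 3-byte char #3 = E9 97 88.
Offset 10: leading byte 0xD3 = 11010011 → 2-byte char #4 = D3 8C.
Offset 12: leading byte 0xF2 = 11110010 → 4-byte char #5 = F2 AC BB A2.
Leading byte 0xF2 = 11110010 matches 11110xxx → 4-byte sequence.
Byte 1: 0xF2 = 11110010, payload 010 (3 bits).
Byte 2: 0xAC = 10101100 (10xxxxxx ✓), payload 101100.
Byte 3: 0xBB = 10111011 (10xxxxxx ✓), payload 111011.
Byte 4: 0xA2 = 10100010 (10xxxxxx ✓), payload 100010.
Concatenate: 010101100111011100010 = 0xACEE2 (21 bits → U+ACEE2).

U+ACEE2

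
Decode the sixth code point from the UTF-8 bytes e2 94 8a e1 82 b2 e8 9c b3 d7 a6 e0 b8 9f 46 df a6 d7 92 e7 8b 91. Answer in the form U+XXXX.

Offset 0: leading byte 0xE2 = 11100010 → 3-byte char #1 = E2 94 8A.
Offset 3: leading byte 0xE1 = 11100001 → 3-byte char #2 = E1 82 B2.
Offset 6: leading byte 0xE8 = 11101000 → 3-byte char #3 = E8 9C B3.
Offset 9: leading byte 0xD7 = 11010111 → 2-byte char #4 = D7 A6.
Offset 11: leading byte 0xE0 = 11100000 → 3-byte char #5 = E0 B8 9F.
Offset 14: leading byte 0x46 = 01000110 → 1-byte char #6 = 46.
Leading byte 0x46 = 01000110 matches 0xxxxxxx → 1-byte sequence.
Byte 1: 0x46 = 01000110, payload 1000110 (7 bits).
Concatenate: 1000110 = 0x46 (7 bits → U+0046).

U+0046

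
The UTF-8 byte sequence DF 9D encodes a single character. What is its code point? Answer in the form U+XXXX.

U+07DD

Leading byte 0xDF = 11011111 matches 110xxxxx → 2-byte sequence.
Byte 1: 0xDF = 11011111, payload 11111 (5 bits).
Byte 2: 0x9D = 10011101 (10xxxxxx ✓), payload 011101.
Concatenate: 11111011101 = 0x7DD (11 bits → U+07DD).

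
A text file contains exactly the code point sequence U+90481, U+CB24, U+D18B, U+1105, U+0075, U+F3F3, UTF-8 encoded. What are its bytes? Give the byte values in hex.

F2 90 92 81 EC AC A4 ED 86 8B E1 84 85 75 EF 8F B3

U+90481: 4-byte form → F2 90 92 81.
U+CB24: 3-byte form → EC AC A4.
U+D18B: 3-byte form → ED 86 8B.
U+1105: 3-byte form → E1 84 85.
U+0075: 1-byte form → 75.
U+F3F3: 3-byte form → EF 8F B3.
Concatenated (17 bytes): F2 90 92 81 EC AC A4 ED 86 8B E1 84 85 75 EF 8F B3.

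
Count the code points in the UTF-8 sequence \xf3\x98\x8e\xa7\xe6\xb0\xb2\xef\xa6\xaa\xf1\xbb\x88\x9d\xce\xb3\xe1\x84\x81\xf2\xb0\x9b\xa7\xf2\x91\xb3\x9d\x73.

9

Byte at offset 0: 0xF3 = 11110011 → 4-byte char (#1). Advance 4.
Byte at offset 4: 0xE6 = 11100110 → 3-byte char (#2). Advance 3.
Byte at offset 7: 0xEF = 11101111 → 3-byte char (#3). Advance 3.
Byte at offset 10: 0xF1 = 11110001 → 4-byte char (#4). Advance 4.
Byte at offset 14: 0xCE = 11001110 → 2-byte char (#5). Advance 2.
Byte at offset 16: 0xE1 = 11100001 → 3-byte char (#6). Advance 3.
Byte at offset 19: 0xF2 = 11110010 → 4-byte char (#7). Advance 4.
Byte at offset 23: 0xF2 = 11110010 → 4-byte char (#8). Advance 4.
Byte at offset 27: 0x73 = 01110011 → 1-byte char (#9). Advance 1.
Reached end at offset 28 after 9 code points.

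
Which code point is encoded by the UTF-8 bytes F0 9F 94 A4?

Leading byte 0xF0 = 11110000 matches 11110xxx → 4-byte sequence.
Byte 1: 0xF0 = 11110000, payload 000 (3 bits).
Byte 2: 0x9F = 10011111 (10xxxxxx ✓), payload 011111.
Byte 3: 0x94 = 10010100 (10xxxxxx ✓), payload 010100.
Byte 4: 0xA4 = 10100100 (10xxxxxx ✓), payload 100100.
Concatenate: 000011111010100100100 = 0x1F524 (21 bits → U+1F524).

U+1F524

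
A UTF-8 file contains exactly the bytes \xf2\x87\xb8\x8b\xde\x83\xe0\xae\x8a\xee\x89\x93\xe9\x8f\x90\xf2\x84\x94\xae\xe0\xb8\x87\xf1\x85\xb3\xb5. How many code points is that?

Byte at offset 0: 0xF2 = 11110010 → 4-byte char (#1). Advance 4.
Byte at offset 4: 0xDE = 11011110 → 2-byte char (#2). Advance 2.
Byte at offset 6: 0xE0 = 11100000 → 3-byte char (#3). Advance 3.
Byte at offset 9: 0xEE = 11101110 → 3-byte char (#4). Advance 3.
Byte at offset 12: 0xE9 = 11101001 → 3-byte char (#5). Advance 3.
Byte at offset 15: 0xF2 = 11110010 → 4-byte char (#6). Advance 4.
Byte at offset 19: 0xE0 = 11100000 → 3-byte char (#7). Advance 3.
Byte at offset 22: 0xF1 = 11110001 → 4-byte char (#8). Advance 4.
Reached end at offset 26 after 8 code points.

8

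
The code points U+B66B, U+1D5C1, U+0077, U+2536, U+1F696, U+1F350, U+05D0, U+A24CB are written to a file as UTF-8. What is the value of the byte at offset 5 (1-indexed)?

1-indexed offset 5 is 0-indexed offset 4.
U+B66B → 3-byte form EB 99 AB at offsets 0–2.
U+1D5C1 → 4-byte form F0 9D 97 81 at offsets 3–6.
Offset 4 falls in char 2's range; it's byte 2 of F0 9D 97 81 = 0x9D.

0x9D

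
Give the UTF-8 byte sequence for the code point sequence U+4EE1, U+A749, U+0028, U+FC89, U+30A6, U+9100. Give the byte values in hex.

U+4EE1: 3-byte form → E4 BB A1.
U+A749: 3-byte form → EA 9D 89.
U+0028: 1-byte form → 28.
U+FC89: 3-byte form → EF B2 89.
U+30A6: 3-byte form → E3 82 A6.
U+9100: 3-byte form → E9 84 80.
Concatenated (16 bytes): E4 BB A1 EA 9D 89 28 EF B2 89 E3 82 A6 E9 84 80.

E4 BB A1 EA 9D 89 28 EF B2 89 E3 82 A6 E9 84 80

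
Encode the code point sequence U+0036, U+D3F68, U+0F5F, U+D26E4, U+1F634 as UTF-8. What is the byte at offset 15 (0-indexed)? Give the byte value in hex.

U+0036 → 1-byte form 36 at offsets 0–0.
U+D3F68 → 4-byte form F3 93 BD A8 at offsets 1–4.
U+0F5F → 3-byte form E0 BD 9F at offsets 5–7.
U+D26E4 → 4-byte form F3 92 9B A4 at offsets 8–11.
U+1F634 → 4-byte form F0 9F 98 B4 at offsets 12–15.
Offset 15 falls in char 5's range; it's byte 4 of F0 9F 98 B4 = 0xB4.

0xB4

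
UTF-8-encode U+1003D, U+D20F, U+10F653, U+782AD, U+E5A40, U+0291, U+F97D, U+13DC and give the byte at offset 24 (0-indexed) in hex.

0xE1

U+1003D → 4-byte form F0 90 80 BD at offsets 0–3.
U+D20F → 3-byte form ED 88 8F at offsets 4–6.
U+10F653 → 4-byte form F4 8F 99 93 at offsets 7–10.
U+782AD → 4-byte form F1 B8 8A AD at offsets 11–14.
U+E5A40 → 4-byte form F3 A5 A9 80 at offsets 15–18.
U+0291 → 2-byte form CA 91 at offsets 19–20.
U+F97D → 3-byte form EF A5 BD at offsets 21–23.
U+13DC → 3-byte form E1 8F 9C at offsets 24–26.
Offset 24 falls in char 8's range; it's byte 1 of E1 8F 9C = 0xE1.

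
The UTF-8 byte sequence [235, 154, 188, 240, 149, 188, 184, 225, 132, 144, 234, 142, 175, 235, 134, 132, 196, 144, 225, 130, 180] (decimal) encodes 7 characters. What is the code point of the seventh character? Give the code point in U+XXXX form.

U+10B4

Offset 0: leading byte 0xEB = 11101011 → 3-byte char #1 = EB 9A BC.
Offset 3: leading byte 0xF0 = 11110000 → 4-byte char #2 = F0 95 BC B8.
Offset 7: leading byte 0xE1 = 11100001 → 3-byte char #3 = E1 84 90.
Offset 10: leading byte 0xEA = 11101010 → 3-byte char #4 = EA 8E AF.
Offset 13: leading byte 0xEB = 11101011 → 3-byte char #5 = EB 86 84.
Offset 16: leading byte 0xC4 = 11000100 → 2-byte char #6 = C4 90.
Offset 18: leading byte 0xE1 = 11100001 → 3-byte char #7 = E1 82 B4.
Leading byte 0xE1 = 11100001 matches 1110xxxx → 3-byte sequence.
Byte 1: 0xE1 = 11100001, payload 0001 (4 bits).
Byte 2: 0x82 = 10000010 (10xxxxxx ✓), payload 000010.
Byte 3: 0xB4 = 10110100 (10xxxxxx ✓), payload 110100.
Concatenate: 0001000010110100 = 0x10B4 (16 bits → U+10B4).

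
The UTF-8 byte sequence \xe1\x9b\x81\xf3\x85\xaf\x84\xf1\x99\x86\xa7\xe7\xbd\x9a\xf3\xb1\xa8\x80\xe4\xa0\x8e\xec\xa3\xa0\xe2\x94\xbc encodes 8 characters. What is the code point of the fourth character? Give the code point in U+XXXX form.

Offset 0: leading byte 0xE1 = 11100001 → 3-byte char #1 = E1 9B 81.
Offset 3: leading byte 0xF3 = 11110011 → 4-byte char #2 = F3 85 AF 84.
Offset 7: leading byte 0xF1 = 11110001 → 4-byte char #3 = F1 99 86 A7.
Offset 11: leading byte 0xE7 = 11100111 → 3-byte char #4 = E7 BD 9A.
Leading byte 0xE7 = 11100111 matches 1110xxxx → 3-byte sequence.
Byte 1: 0xE7 = 11100111, payload 0111 (4 bits).
Byte 2: 0xBD = 10111101 (10xxxxxx ✓), payload 111101.
Byte 3: 0x9A = 10011010 (10xxxxxx ✓), payload 011010.
Concatenate: 0111111101011010 = 0x7F5A (16 bits → U+7F5A).

U+7F5A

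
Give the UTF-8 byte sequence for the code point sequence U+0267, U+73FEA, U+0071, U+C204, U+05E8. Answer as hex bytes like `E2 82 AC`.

U+0267: 2-byte form → C9 A7.
U+73FEA: 4-byte form → F1 B3 BF AA.
U+0071: 1-byte form → 71.
U+C204: 3-byte form → EC 88 84.
U+05E8: 2-byte form → D7 A8.
Concatenated (12 bytes): C9 A7 F1 B3 BF AA 71 EC 88 84 D7 A8.

C9 A7 F1 B3 BF AA 71 EC 88 84 D7 A8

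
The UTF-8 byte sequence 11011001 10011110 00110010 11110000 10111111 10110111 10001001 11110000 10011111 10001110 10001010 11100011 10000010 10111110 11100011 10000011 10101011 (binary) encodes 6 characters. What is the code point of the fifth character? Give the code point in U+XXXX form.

U+30BE

Offset 0: leading byte 0xD9 = 11011001 → 2-byte char #1 = D9 9E.
Offset 2: leading byte 0x32 = 00110010 → 1-byte char #2 = 32.
Offset 3: leading byte 0xF0 = 11110000 → 4-byte char #3 = F0 BF B7 89.
Offset 7: leading byte 0xF0 = 11110000 → 4-byte char #4 = F0 9F 8E 8A.
Offset 11: leading byte 0xE3 = 11100011 → 3-byte char #5 = E3 82 BE.
Leading byte 0xE3 = 11100011 matches 1110xxxx → 3-byte sequence.
Byte 1: 0xE3 = 11100011, payload 0011 (4 bits).
Byte 2: 0x82 = 10000010 (10xxxxxx ✓), payload 000010.
Byte 3: 0xBE = 10111110 (10xxxxxx ✓), payload 111110.
Concatenate: 0011000010111110 = 0x30BE (16 bits → U+30BE).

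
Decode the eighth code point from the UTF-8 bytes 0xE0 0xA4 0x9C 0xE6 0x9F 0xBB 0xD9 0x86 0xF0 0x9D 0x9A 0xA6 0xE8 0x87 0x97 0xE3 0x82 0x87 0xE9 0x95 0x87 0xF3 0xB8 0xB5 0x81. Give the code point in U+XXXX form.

Offset 0: leading byte 0xE0 = 11100000 → 3-byte char #1 = E0 A4 9C.
Offset 3: leading byte 0xE6 = 11100110 → 3-byte char #2 = E6 9F BB.
Offset 6: leading byte 0xD9 = 11011001 → 2-byte char #3 = D9 86.
Offset 8: leading byte 0xF0 = 11110000 → 4-byte char #4 = F0 9D 9A A6.
Offset 12: leading byte 0xE8 = 11101000 → 3-byte char #5 = E8 87 97.
Offset 15: leading byte 0xE3 = 11100011 → 3-byte char #6 = E3 82 87.
Offset 18: leading byte 0xE9 = 11101001 → 3-byte char #7 = E9 95 87.
Offset 21: leading byte 0xF3 = 11110011 → 4-byte char #8 = F3 B8 B5 81.
Leading byte 0xF3 = 11110011 matches 11110xxx → 4-byte sequence.
Byte 1: 0xF3 = 11110011, payload 011 (3 bits).
Byte 2: 0xB8 = 10111000 (10xxxxxx ✓), payload 111000.
Byte 3: 0xB5 = 10110101 (10xxxxxx ✓), payload 110101.
Byte 4: 0x81 = 10000001 (10xxxxxx ✓), payload 000001.
Concatenate: 011111000110101000001 = 0xF8D41 (21 bits → U+F8D41).

U+F8D41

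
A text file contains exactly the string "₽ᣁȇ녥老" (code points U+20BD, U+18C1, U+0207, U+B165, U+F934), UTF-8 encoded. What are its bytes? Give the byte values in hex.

E2 82 BD E1 A3 81 C8 87 EB 85 A5 EF A4 B4

U+20BD: 3-byte form → E2 82 BD.
U+18C1: 3-byte form → E1 A3 81.
U+0207: 2-byte form → C8 87.
U+B165: 3-byte form → EB 85 A5.
U+F934: 3-byte form → EF A4 B4.
Concatenated (14 bytes): E2 82 BD E1 A3 81 C8 87 EB 85 A5 EF A4 B4.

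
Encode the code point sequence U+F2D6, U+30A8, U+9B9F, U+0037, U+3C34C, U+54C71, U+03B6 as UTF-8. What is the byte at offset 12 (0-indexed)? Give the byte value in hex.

U+F2D6 → 3-byte form EF 8B 96 at offsets 0–2.
U+30A8 → 3-byte form E3 82 A8 at offsets 3–5.
U+9B9F → 3-byte form E9 AE 9F at offsets 6–8.
U+0037 → 1-byte form 37 at offsets 9–9.
U+3C34C → 4-byte form F0 BC 8D 8C at offsets 10–13.
Offset 12 falls in char 5's range; it's byte 3 of F0 BC 8D 8C = 0x8D.

0x8D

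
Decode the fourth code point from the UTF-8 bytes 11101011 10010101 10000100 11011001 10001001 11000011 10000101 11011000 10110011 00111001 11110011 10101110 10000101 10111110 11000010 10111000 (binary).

Offset 0: leading byte 0xEB = 11101011 → 3-byte char #1 = EB 95 84.
Offset 3: leading byte 0xD9 = 11011001 → 2-byte char #2 = D9 89.
Offset 5: leading byte 0xC3 = 11000011 → 2-byte char #3 = C3 85.
Offset 7: leading byte 0xD8 = 11011000 → 2-byte char #4 = D8 B3.
Leading byte 0xD8 = 11011000 matches 110xxxxx → 2-byte sequence.
Byte 1: 0xD8 = 11011000, payload 11000 (5 bits).
Byte 2: 0xB3 = 10110011 (10xxxxxx ✓), payload 110011.
Concatenate: 11000110011 = 0x633 (11 bits → U+0633).

U+0633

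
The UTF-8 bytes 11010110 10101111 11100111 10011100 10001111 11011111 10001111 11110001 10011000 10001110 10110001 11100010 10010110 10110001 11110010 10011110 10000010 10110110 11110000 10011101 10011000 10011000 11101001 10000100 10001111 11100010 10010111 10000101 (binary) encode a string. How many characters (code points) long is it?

Byte at offset 0: 0xD6 = 11010110 → 2-byte char (#1). Advance 2.
Byte at offset 2: 0xE7 = 11100111 → 3-byte char (#2). Advance 3.
Byte at offset 5: 0xDF = 11011111 → 2-byte char (#3). Advance 2.
Byte at offset 7: 0xF1 = 11110001 → 4-byte char (#4). Advance 4.
Byte at offset 11: 0xE2 = 11100010 → 3-byte char (#5). Advance 3.
Byte at offset 14: 0xF2 = 11110010 → 4-byte char (#6). Advance 4.
Byte at offset 18: 0xF0 = 11110000 → 4-byte char (#7). Advance 4.
Byte at offset 22: 0xE9 = 11101001 → 3-byte char (#8). Advance 3.
Byte at offset 25: 0xE2 = 11100010 → 3-byte char (#9). Advance 3.
Reached end at offset 28 after 9 code points.

9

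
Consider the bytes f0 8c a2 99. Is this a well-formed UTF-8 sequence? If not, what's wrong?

Leading byte 0xF0 = 11110000 → 4-byte form.
Continuation bytes all match 10xxxxxx. Payload decodes to 0xC899.
But 0xC899 < 0x10000, the minimum for a 4-byte sequence — this is an overlong encoding.

invalid (overlong encoding)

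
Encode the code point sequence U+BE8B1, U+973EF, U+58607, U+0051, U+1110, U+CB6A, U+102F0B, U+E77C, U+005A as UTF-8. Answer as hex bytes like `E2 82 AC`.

U+BE8B1: 4-byte form → F2 BE A2 B1.
U+973EF: 4-byte form → F2 97 8F AF.
U+58607: 4-byte form → F1 98 98 87.
U+0051: 1-byte form → 51.
U+1110: 3-byte form → E1 84 90.
U+CB6A: 3-byte form → EC AD AA.
U+102F0B: 4-byte form → F4 82 BC 8B.
U+E77C: 3-byte form → EE 9D BC.
U+005A: 1-byte form → 5A.
Concatenated (27 bytes): F2 BE A2 B1 F2 97 8F AF F1 98 98 87 51 E1 84 90 EC AD AA F4 82 BC 8B EE 9D BC 5A.

F2 BE A2 B1 F2 97 8F AF F1 98 98 87 51 E1 84 90 EC AD AA F4 82 BC 8B EE 9D BC 5A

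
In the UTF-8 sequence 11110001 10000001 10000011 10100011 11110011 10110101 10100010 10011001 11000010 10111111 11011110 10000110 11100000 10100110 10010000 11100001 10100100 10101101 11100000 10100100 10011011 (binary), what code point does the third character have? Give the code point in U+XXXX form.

Offset 0: leading byte 0xF1 = 11110001 → 4-byte char #1 = F1 81 83 A3.
Offset 4: leading byte 0xF3 = 11110011 → 4-byte char #2 = F3 B5 A2 99.
Offset 8: leading byte 0xC2 = 11000010 → 2-byte char #3 = C2 BF.
Leading byte 0xC2 = 11000010 matches 110xxxxx → 2-byte sequence.
Byte 1: 0xC2 = 11000010, payload 00010 (5 bits).
Byte 2: 0xBF = 10111111 (10xxxxxx ✓), payload 111111.
Concatenate: 00010111111 = 0xBF (11 bits → U+00BF).

U+00BF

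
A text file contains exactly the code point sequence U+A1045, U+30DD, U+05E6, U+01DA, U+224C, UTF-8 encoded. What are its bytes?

F2 A1 81 85 E3 83 9D D7 A6 C7 9A E2 89 8C

U+A1045: 4-byte form → F2 A1 81 85.
U+30DD: 3-byte form → E3 83 9D.
U+05E6: 2-byte form → D7 A6.
U+01DA: 2-byte form → C7 9A.
U+224C: 3-byte form → E2 89 8C.
Concatenated (14 bytes): F2 A1 81 85 E3 83 9D D7 A6 C7 9A E2 89 8C.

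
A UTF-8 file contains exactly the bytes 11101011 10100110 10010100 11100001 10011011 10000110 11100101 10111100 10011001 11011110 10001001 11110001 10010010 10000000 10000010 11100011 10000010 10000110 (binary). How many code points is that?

Byte at offset 0: 0xEB = 11101011 → 3-byte char (#1). Advance 3.
Byte at offset 3: 0xE1 = 11100001 → 3-byte char (#2). Advance 3.
Byte at offset 6: 0xE5 = 11100101 → 3-byte char (#3). Advance 3.
Byte at offset 9: 0xDE = 11011110 → 2-byte char (#4). Advance 2.
Byte at offset 11: 0xF1 = 11110001 → 4-byte char (#5). Advance 4.
Byte at offset 15: 0xE3 = 11100011 → 3-byte char (#6). Advance 3.
Reached end at offset 18 after 6 code points.

6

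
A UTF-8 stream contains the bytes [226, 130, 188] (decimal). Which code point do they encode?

Leading byte 0xE2 = 11100010 matches 1110xxxx → 3-byte sequence.
Byte 1: 0xE2 = 11100010, payload 0010 (4 bits).
Byte 2: 0x82 = 10000010 (10xxxxxx ✓), payload 000010.
Byte 3: 0xBC = 10111100 (10xxxxxx ✓), payload 111100.
Concatenate: 0010000010111100 = 0x20BC (16 bits → U+20BC).

U+20BC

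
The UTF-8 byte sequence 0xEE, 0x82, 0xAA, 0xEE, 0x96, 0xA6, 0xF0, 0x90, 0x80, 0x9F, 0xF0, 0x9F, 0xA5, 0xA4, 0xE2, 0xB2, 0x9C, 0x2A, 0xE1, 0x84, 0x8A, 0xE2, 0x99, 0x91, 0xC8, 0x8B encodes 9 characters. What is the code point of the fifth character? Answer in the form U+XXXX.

U+2C9C

Offset 0: leading byte 0xEE = 11101110 → 3-byte char #1 = EE 82 AA.
Offset 3: leading byte 0xEE = 11101110 → 3-byte char #2 = EE 96 A6.
Offset 6: leading byte 0xF0 = 11110000 → 4-byte char #3 = F0 90 80 9F.
Offset 10: leading byte 0xF0 = 11110000 → 4-byte char #4 = F0 9F A5 A4.
Offset 14: leading byte 0xE2 = 11100010 → 3-byte char #5 = E2 B2 9C.
Leading byte 0xE2 = 11100010 matches 1110xxxx → 3-byte sequence.
Byte 1: 0xE2 = 11100010, payload 0010 (4 bits).
Byte 2: 0xB2 = 10110010 (10xxxxxx ✓), payload 110010.
Byte 3: 0x9C = 10011100 (10xxxxxx ✓), payload 011100.
Concatenate: 0010110010011100 = 0x2C9C (16 bits → U+2C9C).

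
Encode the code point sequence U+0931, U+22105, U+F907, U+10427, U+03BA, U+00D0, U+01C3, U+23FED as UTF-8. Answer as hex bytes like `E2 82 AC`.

E0 A4 B1 F0 A2 84 85 EF A4 87 F0 90 90 A7 CE BA C3 90 C7 83 F0 A3 BF AD

U+0931: 3-byte form → E0 A4 B1.
U+22105: 4-byte form → F0 A2 84 85.
U+F907: 3-byte form → EF A4 87.
U+10427: 4-byte form → F0 90 90 A7.
U+03BA: 2-byte form → CE BA.
U+00D0: 2-byte form → C3 90.
U+01C3: 2-byte form → C7 83.
U+23FED: 4-byte form → F0 A3 BF AD.
Concatenated (24 bytes): E0 A4 B1 F0 A2 84 85 EF A4 87 F0 90 90 A7 CE BA C3 90 C7 83 F0 A3 BF AD.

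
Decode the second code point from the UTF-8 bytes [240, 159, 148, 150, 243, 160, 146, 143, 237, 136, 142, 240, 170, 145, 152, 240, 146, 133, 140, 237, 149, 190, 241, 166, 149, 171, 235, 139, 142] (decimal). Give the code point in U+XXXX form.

Offset 0: leading byte 0xF0 = 11110000 → 4-byte char #1 = F0 9F 94 96.
Offset 4: leading byte 0xF3 = 11110011 → 4-byte char #2 = F3 A0 92 8F.
Leading byte 0xF3 = 11110011 matches 11110xxx → 4-byte sequence.
Byte 1: 0xF3 = 11110011, payload 011 (3 bits).
Byte 2: 0xA0 = 10100000 (10xxxxxx ✓), payload 100000.
Byte 3: 0x92 = 10010010 (10xxxxxx ✓), payload 010010.
Byte 4: 0x8F = 10001111 (10xxxxxx ✓), payload 001111.
Concatenate: 011100000010010001111 = 0xE048F (21 bits → U+E048F).

U+E048F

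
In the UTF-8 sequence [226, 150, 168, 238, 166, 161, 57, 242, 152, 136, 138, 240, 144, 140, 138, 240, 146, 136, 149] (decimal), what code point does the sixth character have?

Offset 0: leading byte 0xE2 = 11100010 → 3-byte char #1 = E2 96 A8.
Offset 3: leading byte 0xEE = 11101110 → 3-byte char #2 = EE A6 A1.
Offset 6: leading byte 0x39 = 00111001 → 1-byte char #3 = 39.
Offset 7: leading byte 0xF2 = 11110010 → 4-byte char #4 = F2 98 88 8A.
Offset 11: leading byte 0xF0 = 11110000 → 4-byte char #5 = F0 90 8C 8A.
Offset 15: leading byte 0xF0 = 11110000 → 4-byte char #6 = F0 92 88 95.
Leading byte 0xF0 = 11110000 matches 11110xxx → 4-byte sequence.
Byte 1: 0xF0 = 11110000, payload 000 (3 bits).
Byte 2: 0x92 = 10010010 (10xxxxxx ✓), payload 010010.
Byte 3: 0x88 = 10001000 (10xxxxxx ✓), payload 001000.
Byte 4: 0x95 = 10010101 (10xxxxxx ✓), payload 010101.
Concatenate: 000010010001000010101 = 0x12215 (21 bits → U+12215).

U+12215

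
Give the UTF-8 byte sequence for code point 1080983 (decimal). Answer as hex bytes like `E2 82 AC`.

U+107E97 = 0x107E97 = 1080983 decimal. In range U+10000–U+10FFFF → 4-byte form: 11110xxx 10xxxxxx 10xxxxxx 10xxxxxx.
Binary (21 bits): 100000111111010010111.
Split 3+6+6+6: 100 | 000111 | 111010 | 010111.
Byte 1: 11110100 = 0xF4.
Byte 2: 10000111 = 0x87.
Byte 3: 10111010 = 0xBA.
Byte 4: 10010111 = 0x97.

F4 87 BA 97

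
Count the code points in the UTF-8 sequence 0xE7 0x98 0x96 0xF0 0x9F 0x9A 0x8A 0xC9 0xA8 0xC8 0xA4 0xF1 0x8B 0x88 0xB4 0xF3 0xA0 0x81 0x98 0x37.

7

Byte at offset 0: 0xE7 = 11100111 → 3-byte char (#1). Advance 3.
Byte at offset 3: 0xF0 = 11110000 → 4-byte char (#2). Advance 4.
Byte at offset 7: 0xC9 = 11001001 → 2-byte char (#3). Advance 2.
Byte at offset 9: 0xC8 = 11001000 → 2-byte char (#4). Advance 2.
Byte at offset 11: 0xF1 = 11110001 → 4-byte char (#5). Advance 4.
Byte at offset 15: 0xF3 = 11110011 → 4-byte char (#6). Advance 4.
Byte at offset 19: 0x37 = 00110111 → 1-byte char (#7). Advance 1.
Reached end at offset 20 after 7 code points.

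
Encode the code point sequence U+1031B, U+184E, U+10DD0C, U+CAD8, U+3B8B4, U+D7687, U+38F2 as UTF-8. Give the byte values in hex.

U+1031B: 4-byte form → F0 90 8C 9B.
U+184E: 3-byte form → E1 A1 8E.
U+10DD0C: 4-byte form → F4 8D B4 8C.
U+CAD8: 3-byte form → EC AB 98.
U+3B8B4: 4-byte form → F0 BB A2 B4.
U+D7687: 4-byte form → F3 97 9A 87.
U+38F2: 3-byte form → E3 A3 B2.
Concatenated (25 bytes): F0 90 8C 9B E1 A1 8E F4 8D B4 8C EC AB 98 F0 BB A2 B4 F3 97 9A 87 E3 A3 B2.

F0 90 8C 9B E1 A1 8E F4 8D B4 8C EC AB 98 F0 BB A2 B4 F3 97 9A 87 E3 A3 B2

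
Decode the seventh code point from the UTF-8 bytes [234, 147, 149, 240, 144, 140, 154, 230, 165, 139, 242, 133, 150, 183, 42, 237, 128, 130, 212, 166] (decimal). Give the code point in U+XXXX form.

U+0526

Offset 0: leading byte 0xEA = 11101010 → 3-byte char #1 = EA 93 95.
Offset 3: leading byte 0xF0 = 11110000 → 4-byte char #2 = F0 90 8C 9A.
Offset 7: leading byte 0xE6 = 11100110 → 3-byte char #3 = E6 A5 8B.
Offset 10: leading byte 0xF2 = 11110010 → 4-byte char #4 = F2 85 96 B7.
Offset 14: leading byte 0x2A = 00101010 → 1-byte char #5 = 2A.
Offset 15: leading byte 0xED = 11101101 → 3-byte char #6 = ED 80 82.
Offset 18: leading byte 0xD4 = 11010100 → 2-byte char #7 = D4 A6.
Leading byte 0xD4 = 11010100 matches 110xxxxx → 2-byte sequence.
Byte 1: 0xD4 = 11010100, payload 10100 (5 bits).
Byte 2: 0xA6 = 10100110 (10xxxxxx ✓), payload 100110.
Concatenate: 10100100110 = 0x526 (11 bits → U+0526).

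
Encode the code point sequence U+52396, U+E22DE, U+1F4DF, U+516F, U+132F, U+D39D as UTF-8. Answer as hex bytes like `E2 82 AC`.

F1 92 8E 96 F3 A2 8B 9E F0 9F 93 9F E5 85 AF E1 8C AF ED 8E 9D

U+52396: 4-byte form → F1 92 8E 96.
U+E22DE: 4-byte form → F3 A2 8B 9E.
U+1F4DF: 4-byte form → F0 9F 93 9F.
U+516F: 3-byte form → E5 85 AF.
U+132F: 3-byte form → E1 8C AF.
U+D39D: 3-byte form → ED 8E 9D.
Concatenated (21 bytes): F1 92 8E 96 F3 A2 8B 9E F0 9F 93 9F E5 85 AF E1 8C AF ED 8E 9D.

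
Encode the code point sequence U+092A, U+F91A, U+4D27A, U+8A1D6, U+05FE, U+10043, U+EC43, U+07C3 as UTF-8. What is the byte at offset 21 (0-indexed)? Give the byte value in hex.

U+092A → 3-byte form E0 A4 AA at offsets 0–2.
U+F91A → 3-byte form EF A4 9A at offsets 3–5.
U+4D27A → 4-byte form F1 8D 89 BA at offsets 6–9.
U+8A1D6 → 4-byte form F2 8A 87 96 at offsets 10–13.
U+05FE → 2-byte form D7 BE at offsets 14–15.
U+10043 → 4-byte form F0 90 81 83 at offsets 16–19.
U+EC43 → 3-byte form EE B1 83 at offsets 20–22.
Offset 21 falls in char 7's range; it's byte 2 of EE B1 83 = 0xB1.

0xB1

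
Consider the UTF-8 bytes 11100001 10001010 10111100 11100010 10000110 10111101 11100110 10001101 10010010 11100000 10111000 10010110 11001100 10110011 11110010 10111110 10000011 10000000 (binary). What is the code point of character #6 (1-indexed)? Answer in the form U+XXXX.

Offset 0: leading byte 0xE1 = 11100001 → 3-byte char #1 = E1 8A BC.
Offset 3: leading byte 0xE2 = 11100010 → 3-byte char #2 = E2 86 BD.
Offset 6: leading byte 0xE6 = 11100110 → 3-byte char #3 = E6 8D 92.
Offset 9: leading byte 0xE0 = 11100000 → 3-byte char #4 = E0 B8 96.
Offset 12: leading byte 0xCC = 11001100 → 2-byte char #5 = CC B3.
Offset 14: leading byte 0xF2 = 11110010 → 4-byte char #6 = F2 BE 83 80.
Leading byte 0xF2 = 11110010 matches 11110xxx → 4-byte sequence.
Byte 1: 0xF2 = 11110010, payload 010 (3 bits).
Byte 2: 0xBE = 10111110 (10xxxxxx ✓), payload 111110.
Byte 3: 0x83 = 10000011 (10xxxxxx ✓), payload 000011.
Byte 4: 0x80 = 10000000 (10xxxxxx ✓), payload 000000.
Concatenate: 010111110000011000000 = 0xBE0C0 (21 bits → U+BE0C0).

U+BE0C0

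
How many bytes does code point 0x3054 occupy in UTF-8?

U+3054 = 0x3054. UTF-8 uses 1 byte below 0x80, 2 below 0x800, 3 below 0x10000, 4 up to 0x10FFFF. 0x3054 is in U+0800–U+FFFF → 3 bytes.

3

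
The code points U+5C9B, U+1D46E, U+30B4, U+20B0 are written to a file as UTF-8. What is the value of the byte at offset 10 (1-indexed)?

1-indexed offset 10 is 0-indexed offset 9.
U+5C9B → 3-byte form E5 B2 9B at offsets 0–2.
U+1D46E → 4-byte form F0 9D 91 AE at offsets 3–6.
U+30B4 → 3-byte form E3 82 B4 at offsets 7–9.
Offset 9 falls in char 3's range; it's byte 3 of E3 82 B4 = 0xB4.

0xB4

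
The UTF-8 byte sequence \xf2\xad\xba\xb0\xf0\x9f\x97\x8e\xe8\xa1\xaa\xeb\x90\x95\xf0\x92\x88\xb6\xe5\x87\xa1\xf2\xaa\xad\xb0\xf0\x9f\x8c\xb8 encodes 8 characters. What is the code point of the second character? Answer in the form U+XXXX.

U+1F5CE

Offset 0: leading byte 0xF2 = 11110010 → 4-byte char #1 = F2 AD BA B0.
Offset 4: leading byte 0xF0 = 11110000 → 4-byte char #2 = F0 9F 97 8E.
Leading byte 0xF0 = 11110000 matches 11110xxx → 4-byte sequence.
Byte 1: 0xF0 = 11110000, payload 000 (3 bits).
Byte 2: 0x9F = 10011111 (10xxxxxx ✓), payload 011111.
Byte 3: 0x97 = 10010111 (10xxxxxx ✓), payload 010111.
Byte 4: 0x8E = 10001110 (10xxxxxx ✓), payload 001110.
Concatenate: 000011111010111001110 = 0x1F5CE (21 bits → U+1F5CE).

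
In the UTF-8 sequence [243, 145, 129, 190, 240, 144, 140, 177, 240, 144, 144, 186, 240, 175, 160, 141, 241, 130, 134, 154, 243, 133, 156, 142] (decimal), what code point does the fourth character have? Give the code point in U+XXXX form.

Offset 0: leading byte 0xF3 = 11110011 → 4-byte char #1 = F3 91 81 BE.
Offset 4: leading byte 0xF0 = 11110000 → 4-byte char #2 = F0 90 8C B1.
Offset 8: leading byte 0xF0 = 11110000 → 4-byte char #3 = F0 90 90 BA.
Offset 12: leading byte 0xF0 = 11110000 → 4-byte char #4 = F0 AF A0 8D.
Leading byte 0xF0 = 11110000 matches 11110xxx → 4-byte sequence.
Byte 1: 0xF0 = 11110000, payload 000 (3 bits).
Byte 2: 0xAF = 10101111 (10xxxxxx ✓), payload 101111.
Byte 3: 0xA0 = 10100000 (10xxxxxx ✓), payload 100000.
Byte 4: 0x8D = 10001101 (10xxxxxx ✓), payload 001101.
Concatenate: 000101111100000001101 = 0x2F80D (21 bits → U+2F80D).

U+2F80D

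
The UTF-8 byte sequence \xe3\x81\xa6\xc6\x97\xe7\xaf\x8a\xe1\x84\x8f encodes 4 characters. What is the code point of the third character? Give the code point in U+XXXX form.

Offset 0: leading byte 0xE3 = 11100011 → 3-byte char #1 = E3 81 A6.
Offset 3: leading byte 0xC6 = 11000110 → 2-byte char #2 = C6 97.
Offset 5: leading byte 0xE7 = 11100111 → 3-byte char #3 = E7 AF 8A.
Leading byte 0xE7 = 11100111 matches 1110xxxx → 3-byte sequence.
Byte 1: 0xE7 = 11100111, payload 0111 (4 bits).
Byte 2: 0xAF = 10101111 (10xxxxxx ✓), payload 101111.
Byte 3: 0x8A = 10001010 (10xxxxxx ✓), payload 001010.
Concatenate: 0111101111001010 = 0x7BCA (16 bits → U+7BCA).

U+7BCA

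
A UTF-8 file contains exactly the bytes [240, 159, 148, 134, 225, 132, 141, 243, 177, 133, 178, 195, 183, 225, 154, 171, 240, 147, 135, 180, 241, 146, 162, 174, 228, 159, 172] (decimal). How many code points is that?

8

Byte at offset 0: 0xF0 = 11110000 → 4-byte char (#1). Advance 4.
Byte at offset 4: 0xE1 = 11100001 → 3-byte char (#2). Advance 3.
Byte at offset 7: 0xF3 = 11110011 → 4-byte char (#3). Advance 4.
Byte at offset 11: 0xC3 = 11000011 → 2-byte char (#4). Advance 2.
Byte at offset 13: 0xE1 = 11100001 → 3-byte char (#5). Advance 3.
Byte at offset 16: 0xF0 = 11110000 → 4-byte char (#6). Advance 4.
Byte at offset 20: 0xF1 = 11110001 → 4-byte char (#7). Advance 4.
Byte at offset 24: 0xE4 = 11100100 → 3-byte char (#8). Advance 3.
Reached end at offset 27 after 8 code points.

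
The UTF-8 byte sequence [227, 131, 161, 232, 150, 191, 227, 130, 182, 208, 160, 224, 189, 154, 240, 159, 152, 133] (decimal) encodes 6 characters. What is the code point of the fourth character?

U+0420

Offset 0: leading byte 0xE3 = 11100011 → 3-byte char #1 = E3 83 A1.
Offset 3: leading byte 0xE8 = 11101000 → 3-byte char #2 = E8 96 BF.
Offset 6: leading byte 0xE3 = 11100011 → 3-byte char #3 = E3 82 B6.
Offset 9: leading byte 0xD0 = 11010000 → 2-byte char #4 = D0 A0.
Leading byte 0xD0 = 11010000 matches 110xxxxx → 2-byte sequence.
Byte 1: 0xD0 = 11010000, payload 10000 (5 bits).
Byte 2: 0xA0 = 10100000 (10xxxxxx ✓), payload 100000.
Concatenate: 10000100000 = 0x420 (11 bits → U+0420).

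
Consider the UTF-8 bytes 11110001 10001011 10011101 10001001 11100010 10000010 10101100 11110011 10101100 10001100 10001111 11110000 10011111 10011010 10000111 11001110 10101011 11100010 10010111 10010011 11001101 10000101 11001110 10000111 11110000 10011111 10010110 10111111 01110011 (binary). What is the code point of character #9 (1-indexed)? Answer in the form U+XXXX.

Offset 0: leading byte 0xF1 = 11110001 → 4-byte char #1 = F1 8B 9D 89.
Offset 4: leading byte 0xE2 = 11100010 → 3-byte char #2 = E2 82 AC.
Offset 7: leading byte 0xF3 = 11110011 → 4-byte char #3 = F3 AC 8C 8F.
Offset 11: leading byte 0xF0 = 11110000 → 4-byte char #4 = F0 9F 9A 87.
Offset 15: leading byte 0xCE = 11001110 → 2-byte char #5 = CE AB.
Offset 17: leading byte 0xE2 = 11100010 → 3-byte char #6 = E2 97 93.
Offset 20: leading byte 0xCD = 11001101 → 2-byte char #7 = CD 85.
Offset 22: leading byte 0xCE = 11001110 → 2-byte char #8 = CE 87.
Offset 24: leading byte 0xF0 = 11110000 → 4-byte char #9 = F0 9F 96 BF.
Leading byte 0xF0 = 11110000 matches 11110xxx → 4-byte sequence.
Byte 1: 0xF0 = 11110000, payload 000 (3 bits).
Byte 2: 0x9F = 10011111 (10xxxxxx ✓), payload 011111.
Byte 3: 0x96 = 10010110 (10xxxxxx ✓), payload 010110.
Byte 4: 0xBF = 10111111 (10xxxxxx ✓), payload 111111.
Concatenate: 000011111010110111111 = 0x1F5BF (21 bits → U+1F5BF).

U+1F5BF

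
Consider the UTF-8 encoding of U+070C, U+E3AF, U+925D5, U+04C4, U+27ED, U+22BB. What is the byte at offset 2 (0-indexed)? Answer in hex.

U+070C → 2-byte form DC 8C at offsets 0–1.
U+E3AF → 3-byte form EE 8E AF at offsets 2–4.
Offset 2 falls in char 2's range; it's byte 1 of EE 8E AF = 0xEE.

0xEE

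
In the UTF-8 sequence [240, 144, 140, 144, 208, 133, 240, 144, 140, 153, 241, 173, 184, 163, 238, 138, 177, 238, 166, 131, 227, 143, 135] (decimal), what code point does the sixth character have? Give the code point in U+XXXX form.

U+E983

Offset 0: leading byte 0xF0 = 11110000 → 4-byte char #1 = F0 90 8C 90.
Offset 4: leading byte 0xD0 = 11010000 → 2-byte char #2 = D0 85.
Offset 6: leading byte 0xF0 = 11110000 → 4-byte char #3 = F0 90 8C 99.
Offset 10: leading byte 0xF1 = 11110001 → 4-byte char #4 = F1 AD B8 A3.
Offset 14: leading byte 0xEE = 11101110 → 3-byte char #5 = EE 8A B1.
Offset 17: leading byte 0xEE = 11101110 → 3-byte char #6 = EE A6 83.
Leading byte 0xEE = 11101110 matches 1110xxxx → 3-byte sequence.
Byte 1: 0xEE = 11101110, payload 1110 (4 bits).
Byte 2: 0xA6 = 10100110 (10xxxxxx ✓), payload 100110.
Byte 3: 0x83 = 10000011 (10xxxxxx ✓), payload 000011.
Concatenate: 1110100110000011 = 0xE983 (16 bits → U+E983).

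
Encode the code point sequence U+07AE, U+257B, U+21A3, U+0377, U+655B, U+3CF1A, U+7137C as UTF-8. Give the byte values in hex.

U+07AE: 2-byte form → DE AE.
U+257B: 3-byte form → E2 95 BB.
U+21A3: 3-byte form → E2 86 A3.
U+0377: 2-byte form → CD B7.
U+655B: 3-byte form → E6 95 9B.
U+3CF1A: 4-byte form → F0 BC BC 9A.
U+7137C: 4-byte form → F1 B1 8D BC.
Concatenated (21 bytes): DE AE E2 95 BB E2 86 A3 CD B7 E6 95 9B F0 BC BC 9A F1 B1 8D BC.

DE AE E2 95 BB E2 86 A3 CD B7 E6 95 9B F0 BC BC 9A F1 B1 8D BC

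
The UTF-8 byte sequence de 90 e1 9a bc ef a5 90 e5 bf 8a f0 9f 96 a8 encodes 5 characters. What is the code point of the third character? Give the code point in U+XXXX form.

U+F950

Offset 0: leading byte 0xDE = 11011110 → 2-byte char #1 = DE 90.
Offset 2: leading byte 0xE1 = 11100001 → 3-byte char #2 = E1 9A BC.
Offset 5: leading byte 0xEF = 11101111 → 3-byte char #3 = EF A5 90.
Leading byte 0xEF = 11101111 matches 1110xxxx → 3-byte sequence.
Byte 1: 0xEF = 11101111, payload 1111 (4 bits).
Byte 2: 0xA5 = 10100101 (10xxxxxx ✓), payload 100101.
Byte 3: 0x90 = 10010000 (10xxxxxx ✓), payload 010000.
Concatenate: 1111100101010000 = 0xF950 (16 bits → U+F950).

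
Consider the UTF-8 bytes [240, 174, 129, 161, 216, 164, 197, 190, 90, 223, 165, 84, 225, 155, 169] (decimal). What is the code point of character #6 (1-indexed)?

Offset 0: leading byte 0xF0 = 11110000 → 4-byte char #1 = F0 AE 81 A1.
Offset 4: leading byte 0xD8 = 11011000 → 2-byte char #2 = D8 A4.
Offset 6: leading byte 0xC5 = 11000101 → 2-byte char #3 = C5 BE.
Offset 8: leading byte 0x5A = 01011010 → 1-byte char #4 = 5A.
Offset 9: leading byte 0xDF = 11011111 → 2-byte char #5 = DF A5.
Offset 11: leading byte 0x54 = 01010100 → 1-byte char #6 = 54.
Leading byte 0x54 = 01010100 matches 0xxxxxxx → 1-byte sequence.
Byte 1: 0x54 = 01010100, payload 1010100 (7 bits).
Concatenate: 1010100 = 0x54 (7 bits → U+0054).

U+0054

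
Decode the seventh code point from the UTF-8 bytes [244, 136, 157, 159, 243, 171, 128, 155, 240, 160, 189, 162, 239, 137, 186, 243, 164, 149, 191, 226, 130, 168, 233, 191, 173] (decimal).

Offset 0: leading byte 0xF4 = 11110100 → 4-byte char #1 = F4 88 9D 9F.
Offset 4: leading byte 0xF3 = 11110011 → 4-byte char #2 = F3 AB 80 9B.
Offset 8: leading byte 0xF0 = 11110000 → 4-byte char #3 = F0 A0 BD A2.
Offset 12: leading byte 0xEF = 11101111 → 3-byte char #4 = EF 89 BA.
Offset 15: leading byte 0xF3 = 11110011 → 4-byte char #5 = F3 A4 95 BF.
Offset 19: leading byte 0xE2 = 11100010 → 3-byte char #6 = E2 82 A8.
Offset 22: leading byte 0xE9 = 11101001 → 3-byte char #7 = E9 BF AD.
Leading byte 0xE9 = 11101001 matches 1110xxxx → 3-byte sequence.
Byte 1: 0xE9 = 11101001, payload 1001 (4 bits).
Byte 2: 0xBF = 10111111 (10xxxxxx ✓), payload 111111.
Byte 3: 0xAD = 10101101 (10xxxxxx ✓), payload 101101.
Concatenate: 1001111111101101 = 0x9FED (16 bits → U+9FED).

U+9FED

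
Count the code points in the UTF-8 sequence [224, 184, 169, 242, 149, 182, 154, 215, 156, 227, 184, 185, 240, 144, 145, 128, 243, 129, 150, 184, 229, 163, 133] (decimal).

7

Byte at offset 0: 0xE0 = 11100000 → 3-byte char (#1). Advance 3.
Byte at offset 3: 0xF2 = 11110010 → 4-byte char (#2). Advance 4.
Byte at offset 7: 0xD7 = 11010111 → 2-byte char (#3). Advance 2.
Byte at offset 9: 0xE3 = 11100011 → 3-byte char (#4). Advance 3.
Byte at offset 12: 0xF0 = 11110000 → 4-byte char (#5). Advance 4.
Byte at offset 16: 0xF3 = 11110011 → 4-byte char (#6). Advance 4.
Byte at offset 20: 0xE5 = 11100101 → 3-byte char (#7). Advance 3.
Reached end at offset 23 after 7 code points.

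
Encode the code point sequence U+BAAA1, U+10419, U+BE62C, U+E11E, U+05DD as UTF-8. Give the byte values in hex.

U+BAAA1: 4-byte form → F2 BA AA A1.
U+10419: 4-byte form → F0 90 90 99.
U+BE62C: 4-byte form → F2 BE 98 AC.
U+E11E: 3-byte form → EE 84 9E.
U+05DD: 2-byte form → D7 9D.
Concatenated (17 bytes): F2 BA AA A1 F0 90 90 99 F2 BE 98 AC EE 84 9E D7 9D.

F2 BA AA A1 F0 90 90 99 F2 BE 98 AC EE 84 9E D7 9D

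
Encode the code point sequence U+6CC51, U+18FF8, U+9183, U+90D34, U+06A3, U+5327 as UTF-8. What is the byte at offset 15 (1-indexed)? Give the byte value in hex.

1-indexed offset 15 is 0-indexed offset 14.
U+6CC51 → 4-byte form F1 AC B1 91 at offsets 0–3.
U+18FF8 → 4-byte form F0 98 BF B8 at offsets 4–7.
U+9183 → 3-byte form E9 86 83 at offsets 8–10.
U+90D34 → 4-byte form F2 90 B4 B4 at offsets 11–14.
Offset 14 falls in char 4's range; it's byte 4 of F2 90 B4 B4 = 0xB4.

0xB4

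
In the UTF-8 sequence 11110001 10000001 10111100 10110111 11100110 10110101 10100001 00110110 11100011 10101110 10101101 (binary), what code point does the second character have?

U+6D61

Offset 0: leading byte 0xF1 = 11110001 → 4-byte char #1 = F1 81 BC B7.
Offset 4: leading byte 0xE6 = 11100110 → 3-byte char #2 = E6 B5 A1.
Leading byte 0xE6 = 11100110 matches 1110xxxx → 3-byte sequence.
Byte 1: 0xE6 = 11100110, payload 0110 (4 bits).
Byte 2: 0xB5 = 10110101 (10xxxxxx ✓), payload 110101.
Byte 3: 0xA1 = 10100001 (10xxxxxx ✓), payload 100001.
Concatenate: 0110110101100001 = 0x6D61 (16 bits → U+6D61).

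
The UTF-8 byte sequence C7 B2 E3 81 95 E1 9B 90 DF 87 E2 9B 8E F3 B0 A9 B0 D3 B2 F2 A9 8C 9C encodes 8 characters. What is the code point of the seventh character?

U+04F2

Offset 0: leading byte 0xC7 = 11000111 → 2-byte char #1 = C7 B2.
Offset 2: leading byte 0xE3 = 11100011 → 3-byte char #2 = E3 81 95.
Offset 5: leading byte 0xE1 = 11100001 → 3-byte char #3 = E1 9B 90.
Offset 8: leading byte 0xDF = 11011111 → 2-byte char #4 = DF 87.
Offset 10: leading byte 0xE2 = 11100010 → 3-byte char #5 = E2 9B 8E.
Offset 13: leading byte 0xF3 = 11110011 → 4-byte char #6 = F3 B0 A9 B0.
Offset 17: leading byte 0xD3 = 11010011 → 2-byte char #7 = D3 B2.
Leading byte 0xD3 = 11010011 matches 110xxxxx → 2-byte sequence.
Byte 1: 0xD3 = 11010011, payload 10011 (5 bits).
Byte 2: 0xB2 = 10110010 (10xxxxxx ✓), payload 110010.
Concatenate: 10011110010 = 0x4F2 (11 bits → U+04F2).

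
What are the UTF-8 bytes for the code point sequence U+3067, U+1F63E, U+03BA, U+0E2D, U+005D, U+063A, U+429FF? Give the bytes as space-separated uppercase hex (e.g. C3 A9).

E3 81 A7 F0 9F 98 BE CE BA E0 B8 AD 5D D8 BA F1 82 A7 BF

U+3067: 3-byte form → E3 81 A7.
U+1F63E: 4-byte form → F0 9F 98 BE.
U+03BA: 2-byte form → CE BA.
U+0E2D: 3-byte form → E0 B8 AD.
U+005D: 1-byte form → 5D.
U+063A: 2-byte form → D8 BA.
U+429FF: 4-byte form → F1 82 A7 BF.
Concatenated (19 bytes): E3 81 A7 F0 9F 98 BE CE BA E0 B8 AD 5D D8 BA F1 82 A7 BF.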